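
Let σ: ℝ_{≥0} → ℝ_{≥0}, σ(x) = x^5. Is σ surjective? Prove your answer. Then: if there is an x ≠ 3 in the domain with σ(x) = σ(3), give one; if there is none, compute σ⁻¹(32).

2

For any y ∈ ℝ_{≥0}, x = y^{1/5} ∈ ℝ_{≥0} gives σ(x) = y, so σ is surjective.
Since x ↦ x^5 is strictly increasing on ℝ_{≥0}, it is injective there, so no x ≠ 3 in the domain has σ(x) = σ(3). We therefore compute σ⁻¹(32) = 32^{1/5} = 2 (indeed 2^5 = 32).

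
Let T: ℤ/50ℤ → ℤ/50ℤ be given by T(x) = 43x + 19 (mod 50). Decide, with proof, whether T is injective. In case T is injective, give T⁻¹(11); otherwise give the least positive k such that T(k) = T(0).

Suppose T(u) = T(v) in ℤ/50ℤ. Then 43u + 19 ≡ 43v + 19 (mod 50), so 43(u − v) ≡ 0 (mod 50).
Since gcd(43, 50) = 1, 43 is invertible modulo 50, therefore u − v ≡ 0 (mod 50), i.e. u = v.
Hence T is injective.
We now compute 43⁻¹ mod 50 explicitly. Euclid's algorithm: 50 = 1·43 + 7, 43 = 6·7 + 1; back-substituting gives 1 = 7·43 − 6·50, so 43⁻¹ ≡ 7 (mod 50).
Since T is injective, we find T⁻¹(11): we need 43x ≡ 11 − 19 ≡ 42 (mod 50). Using 43⁻¹ = 7: x ≡ 7·42 = 294 = 5·50 + 44, so x = 44.
Check: T(44) = 43·44 + 19 = 1911 = 38·50 + 11 ≡ 11 (mod 50).

44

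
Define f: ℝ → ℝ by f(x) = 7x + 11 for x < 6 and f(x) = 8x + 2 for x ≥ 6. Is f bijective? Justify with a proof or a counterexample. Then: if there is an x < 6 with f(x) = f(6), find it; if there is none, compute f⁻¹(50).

39/7

Both pieces are strictly increasing (slopes 7 and 8), so each is injective on its own interval.
The left piece maps (−∞, 6) onto (−∞, 53); the right piece maps [6, ∞) onto [50, ∞).
These images overlap. In particular f(6) = 50 (right piece), and solving 7x + 11 = 50 on the left piece gives x = 39/7 < 6.
So f(39/7) = f(6) with 39/7 ≠ 6, and f is not injective, hence not bijective. This x = 39/7 is the requested value below 6.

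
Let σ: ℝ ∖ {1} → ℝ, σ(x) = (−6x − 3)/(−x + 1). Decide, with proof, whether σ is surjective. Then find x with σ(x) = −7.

4/13

If σ(x) = 6, cross-multiplying gives −1(−6x − 3) = −6(−x + 1), which simplifies to 3 = −6 — false.  So 6 has no preimage and σ is not surjective.
Solving σ(x) = −7: cross-multiplying gives −6x − 3 = −7(−x + 1), which rearranges to −13x = −4, so x = 4/13.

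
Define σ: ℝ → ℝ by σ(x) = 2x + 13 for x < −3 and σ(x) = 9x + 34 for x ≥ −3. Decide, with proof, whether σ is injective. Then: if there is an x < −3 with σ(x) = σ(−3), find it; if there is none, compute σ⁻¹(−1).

Both pieces are strictly increasing (slopes 2 and 9), so each is injective on its own interval.
The left piece maps (−∞, −3) onto (−∞, 7); the right piece maps [−3, ∞) onto [7, ∞).
These images are disjoint, so no value is attained by both pieces. Therefore σ is injective.
Because the two images are disjoint, no x < −3 has σ(x) = σ(−3), so we compute σ⁻¹(−1): −1 lies in (−∞, 7), so solve 2x + 13 = −1: x = (−1 − 13)/2 = −7.

-7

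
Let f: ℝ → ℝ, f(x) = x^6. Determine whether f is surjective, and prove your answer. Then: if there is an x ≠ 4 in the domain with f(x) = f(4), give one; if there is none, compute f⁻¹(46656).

-4

Since 6 is even, x^6 ≥ 0 for all x ∈ ℝ, so −1 ∈ ℝ has no preimage. Thus f is not surjective.
For the follow-up, such an x exists: taking x = −4 ∈ ℝ gives f(−4) = 4096 = f(4) with −4 ≠ 4.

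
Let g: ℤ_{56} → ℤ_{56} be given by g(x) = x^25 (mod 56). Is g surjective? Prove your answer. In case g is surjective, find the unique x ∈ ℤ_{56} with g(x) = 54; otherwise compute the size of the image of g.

g(0) = 0^25 = 0.
g(14): Repeated squaring mod 56: 14^1 ≡ 14, 14^2 ≡ 14² = 196 ≡ 28, 14^4 ≡ 28² = 784 ≡ 0, 14^8 ≡ 0² = 0, 14^16 ≡ 0² = 0. Since 25 = 16 + 8 + 1, 14^25 ≡ 0·0·14: 0·0 = 0, then 0·14 = 0. So 14^25 ≡ 0 (mod 56).
So g(0) = g(14) = 0 while 0 ≠ 14, therefore g is not injective.
A non-injective map from the 56-element set ℤ_{56} to itself takes at most 55 distinct values, so it cannot be surjective. Therefore g is not surjective.
Since g is not surjective, we determine |image(g)|. Computing x^25 mod 56 for each x (by repeated squaring, reducing mod 56 at every step), the values g(0), g(1), …, g(55) are: 0, 1, 16, 3, 32, 5, 48, 7, 8, 9, 24, 11, 40, 13, 0, 15, 16, 17, 32, 19, 48, 21, 8, 23, 24, 25, 40, 27, 0, 29, 16, 31, 32, 33, 48, 35, 8, 37, 24, 39, 40, 41, 0, 43, 16, 45, 32, 47, 48, 49, 8, 51, 24, 53, 40, 55.
The distinct values are {0, 1, 3, 5, 7, 8, 9, 11, 13, 15, 16, 17, 19, 21, 23, 24, 25, 27, 29, 31, 32, 33, 35, 37, 39, 40, 41, 43, 45, 47, 48, 49, 51, 53, 55}; there are 35 of them.

35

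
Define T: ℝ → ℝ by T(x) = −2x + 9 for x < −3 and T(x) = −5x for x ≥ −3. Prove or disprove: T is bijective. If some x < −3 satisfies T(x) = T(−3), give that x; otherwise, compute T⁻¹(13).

Both pieces are strictly decreasing (slopes −2 and −5), so each is injective on its own interval.
The left piece maps (−∞, −3) onto (15, ∞); the right piece maps [−3, ∞) onto (−∞, 15].
Since 15 = 15, the images partition ℝ: T is injective and surjective, hence bijective.
Because the two images are disjoint, no x < −3 has T(x) = T(−3), so we compute T⁻¹(13): 13 lies in (−∞, 15], so solve −5x = 13: x = (13 − 0)/(−5) = −13/5.

-13/5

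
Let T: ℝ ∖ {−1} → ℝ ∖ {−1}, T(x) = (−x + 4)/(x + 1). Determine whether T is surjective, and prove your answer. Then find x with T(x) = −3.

-7/2

For any y ≠ −1, solving y(x + 1) = −x + 4 for x gives a well-defined x ≠ −1. So T is surjective.
Solving T(x) = −3: cross-multiplying gives −x + 4 = −3(x + 1), which rearranges to 2x = −7, so x = −7/2.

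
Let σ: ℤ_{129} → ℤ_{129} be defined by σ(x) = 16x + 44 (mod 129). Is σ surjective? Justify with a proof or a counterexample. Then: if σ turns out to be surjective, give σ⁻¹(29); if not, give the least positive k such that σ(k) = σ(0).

Since gcd(16, 129) = 1, 16 is invertible modulo 129. Euclid's algorithm: 129 = 8·16 + 1; back-substituting gives 1 = 121·16 − 15·129, so 16⁻¹ ≡ 121 (mod 129).
Then y ↦ 121(y − 44) is a two-sided inverse to σ, so every y ∈ ℤ_{129} has a preimage.
So σ is surjective.
Since σ is surjective, we find σ⁻¹(29): we need 16x ≡ 29 − 44 ≡ 114 (mod 129). Using 16⁻¹ = 121: x ≡ 121·114 = 13794 = 106·129 + 120, so x = 120.
Check: σ(120) = 16·120 + 44 = 1964 = 15·129 + 29 ≡ 29 (mod 129).

120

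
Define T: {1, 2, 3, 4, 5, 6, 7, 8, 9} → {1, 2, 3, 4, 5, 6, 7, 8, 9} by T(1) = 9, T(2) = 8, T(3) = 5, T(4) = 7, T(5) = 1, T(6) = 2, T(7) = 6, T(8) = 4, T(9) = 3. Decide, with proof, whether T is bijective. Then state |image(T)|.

The values 9, 8, 5, 7, 1, 2, 6, 4, 3 are a permutation of {1, 2, 3, 4, 5, 6, 7, 8, 9}: each element appears exactly once.
So T is injective and surjective, hence bijective.
The image of T is {1, 2, 3, 4, 5, 6, 7, 8, 9}, which has 9 elements.

9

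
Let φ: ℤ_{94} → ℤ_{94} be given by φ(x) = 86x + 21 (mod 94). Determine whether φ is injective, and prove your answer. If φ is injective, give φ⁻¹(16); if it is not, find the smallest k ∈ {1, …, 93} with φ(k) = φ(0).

We have gcd(86, 94) = 2 > 1. Taking s = 0 and t = 47: φ(0) = 21 and φ(47) = 86·47 + 21 = 4063 ≡ 21 (mod 94).
So φ(0) = φ(47) while 0 ≠ 47, hence φ is not injective.
Since φ is not injective, we find the least positive k with φ(k) = φ(0): this means 86k ≡ 0 (mod 94), i.e. 94 ∣ 86k. Since gcd(86, 94) = 2, dividing through by 2 this holds exactly when 47 ∣ 43k, and as gcd(43, 47) = 1, exactly when 47 ∣ k.
The smallest positive such k is 47.

47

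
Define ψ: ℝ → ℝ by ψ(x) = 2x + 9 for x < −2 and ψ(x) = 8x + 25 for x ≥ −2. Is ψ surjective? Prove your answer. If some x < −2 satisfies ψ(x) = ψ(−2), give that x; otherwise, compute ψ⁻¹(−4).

-13/2

Both pieces are strictly increasing (slopes 2 and 8), so each is injective on its own interval.
The left piece maps (−∞, −2) onto (−∞, 5); the right piece maps [−2, ∞) onto [9, ∞).
The union (−∞, 5) ∪ [9, ∞) omits the interval between 5 and 9; in particular 5 has no preimage. So ψ is not surjective.
Because the two images are disjoint, no x < −2 has ψ(x) = ψ(−2), so we compute ψ⁻¹(−4): −4 lies in (−∞, 5), so solve 2x + 9 = −4: x = (−4 − 9)/2 = −13/2.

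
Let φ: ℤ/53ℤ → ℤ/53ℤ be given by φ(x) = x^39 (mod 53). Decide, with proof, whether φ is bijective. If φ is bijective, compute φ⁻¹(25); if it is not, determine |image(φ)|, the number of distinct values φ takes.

φ(2): Repeated squaring mod 53: 2^1 ≡ 2, 2^2 ≡ 2² = 4, 2^4 ≡ 4² = 16, 2^8 ≡ 16² = 256 ≡ 44, 2^16 ≡ 44² = 1936 ≡ 28, 2^32 ≡ 28² = 784 ≡ 42. Since 39 = 32 + 4 + 2 + 1, 2^39 ≡ 42·16·4·2: 42·16 = 672 ≡ 36, then 36·4 = 144 ≡ 38, then 38·2 = 76 ≡ 23. So 2^39 ≡ 23 (mod 53).
φ(3): Repeated squaring mod 53: 3^1 ≡ 3, 3^2 ≡ 3² = 9, 3^4 ≡ 9² = 81 ≡ 28, 3^8 ≡ 28² = 784 ≡ 42, 3^16 ≡ 42² = 1764 ≡ 15, 3^32 ≡ 15² = 225 ≡ 13. Since 39 = 32 + 4 + 2 + 1, 3^39 ≡ 13·28·9·3: 13·28 = 364 ≡ 46, then 46·9 = 414 ≡ 43, then 43·3 = 129 ≡ 23. So 3^39 ≡ 23 (mod 53).
So φ(2) = φ(3) = 23 while 2 ≠ 3, thus φ is not injective, hence not bijective.
Since φ is not bijective, we determine |image(φ)|. Computing x^39 mod 53 for each x (by repeated squaring, reducing mod 53 at every step), the values φ(0), φ(1), …, φ(52) are: 0, 1, 23, 23, 52, 30, 52, 52, 30, 52, 1, 52, 30, 1, 30, 1, 1, 52, 30, 23, 23, 30, 30, 30, 1, 52, 23, 30, 1, 52, 23, 23, 23, 30, 30, 23, 1, 52, 52, 23, 52, 23, 1, 52, 1, 23, 1, 1, 23, 1, 30, 30, 52.
The distinct values are {0, 1, 23, 30, 52}; there are 5 of them.

5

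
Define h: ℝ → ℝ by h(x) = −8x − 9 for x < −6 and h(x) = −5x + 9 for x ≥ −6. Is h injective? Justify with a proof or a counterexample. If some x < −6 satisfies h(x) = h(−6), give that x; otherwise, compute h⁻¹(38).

-29/5

Both pieces are strictly decreasing (slopes −8 and −5), so each is injective on its own interval.
The left piece maps (−∞, −6) onto (39, ∞); the right piece maps [−6, ∞) onto (−∞, 39].
These images are disjoint, so no value is attained by both pieces. So h is injective.
Because the two images are disjoint, no x < −6 has h(x) = h(−6), so we compute h⁻¹(38): 38 lies in (−∞, 39], so solve −5x + 9 = 38: x = (38 − 9)/(−5) = −29/5.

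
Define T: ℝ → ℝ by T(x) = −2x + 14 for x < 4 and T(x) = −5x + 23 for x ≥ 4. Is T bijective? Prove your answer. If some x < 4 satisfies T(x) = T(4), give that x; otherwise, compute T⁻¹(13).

Both pieces are strictly decreasing (slopes −2 and −5), so each is injective on its own interval.
The left piece maps (−∞, 4) onto (6, ∞); the right piece maps [4, ∞) onto (−∞, 3].
The images leave a gap (6 has no preimage), so T is not surjective, hence not bijective.
Because the two images are disjoint, no x < 4 has T(x) = T(4), so we compute T⁻¹(13): 13 lies in (6, ∞), so solve −2x + 14 = 13: x = (13 − 14)/(−2) = 1/2.

1/2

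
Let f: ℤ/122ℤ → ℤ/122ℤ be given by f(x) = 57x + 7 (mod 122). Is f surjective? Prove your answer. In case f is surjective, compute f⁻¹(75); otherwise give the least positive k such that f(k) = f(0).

By definition, surjectivity means every element of the codomain has a preimage under f.
Since gcd(57, 122) = 1, 57 is invertible modulo 122. Euclid's algorithm: 122 = 2·57 + 8, 57 = 7·8 + 1; back-substituting gives 1 = 15·57 − 7·122, so 57⁻¹ ≡ 15 (mod 122).
For any y ∈ ℤ/122ℤ, x = 15(y − 7) mod 122 satisfies f(x) = 57·15(y − 7) + 7 ≡ y (since 57·15 ≡ 1 mod 122). So every y has a preimage.
Hence f is surjective.
Since f is surjective, we find f⁻¹(75): we need 57x ≡ 75 − 7 ≡ 68 (mod 122). Using 57⁻¹ = 15: x ≡ 15·68 = 1020 = 8·122 + 44, so x = 44.
Check: f(44) = 57·44 + 7 = 2515 = 20·122 + 75 ≡ 75 (mod 122).

44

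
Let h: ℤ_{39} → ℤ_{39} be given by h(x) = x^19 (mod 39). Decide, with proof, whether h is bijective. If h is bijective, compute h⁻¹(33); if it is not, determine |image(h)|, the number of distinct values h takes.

Computing x^19 mod 39 for each x (by repeated squaring, reducing mod 39 at every step), the values h(0), h(1), …, h(38) are: 0, 1, 11, 3, 4, 8, 33, 19, 5, 9, 10, 2, 12, 13, 14, 24, 16, 17, 21, 7, 32, 18, 22, 23, 15, 25, 26, 27, 37, 29, 30, 34, 20, 6, 31, 35, 36, 28, 38.
Every element of ℤ_{39} appears exactly once in this list, so h is a bijection, and in particular bijective.
Since h is bijective, we read off the preimage of 33 from the same table: h(6) = 33, so h⁻¹(33) = 6.

6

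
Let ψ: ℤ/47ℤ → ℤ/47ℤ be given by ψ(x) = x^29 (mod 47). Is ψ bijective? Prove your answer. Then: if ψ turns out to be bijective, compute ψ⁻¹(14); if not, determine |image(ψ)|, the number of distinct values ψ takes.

Since 47 is prime, the nonzero elements of ℤ/47ℤ form a cyclic group of order 46.
As gcd(29, 46) = 1, raising to the 29th power is a bijection on this group: if u^29 ≡ v^29 then (uv^{−1})^29 = 1, and the only element of order dividing gcd(29, 46) = 1 is 1, so u = v.
With ψ(0) = 0 this makes ψ injective on all of ℤ/47ℤ, hence bijective (finite equal-size domain and codomain). In particular ψ is bijective.
Since ψ is bijective, we find the preimage of 14. The inverse of x ↦ x^29 on (ℤ/47ℤ)^× is x ↦ x^27, because 29·27 = 783 = 17·46 + 1 ≡ 1 (mod 46) and x^{46} = 1 for x ≠ 0 (Fermat). So ψ⁻¹(14) = 14^27 mod 47.
Repeated squaring mod 47: 14^1 ≡ 14, 14^2 ≡ 14² = 196 ≡ 8, 14^4 ≡ 8² = 64 ≡ 17, 14^8 ≡ 17² = 289 ≡ 7, 14^16 ≡ 7² = 49 ≡ 2. Since 27 = 16 + 8 + 2 + 1, 14^27 ≡ 2·7·8·14: 2·7 = 14, then 14·8 = 112 ≡ 18, then 18·14 = 252 ≡ 17. So 14^27 ≡ 17 (mod 47).
Hence ψ⁻¹(14) = 17.

17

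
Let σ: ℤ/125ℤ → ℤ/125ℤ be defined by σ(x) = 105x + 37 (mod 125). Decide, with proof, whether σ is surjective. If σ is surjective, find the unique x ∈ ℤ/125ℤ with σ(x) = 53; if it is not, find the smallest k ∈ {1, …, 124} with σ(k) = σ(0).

By definition, σ is surjective if every y in the codomain equals σ(x) for some x in the domain.
Since gcd(105, 125) = 5, we have 105x ≡ 0 (mod 5) for all x, so σ(x) ≡ 2 (mod 5).
But 0 ≢ 2 (mod 5), so 0 ∈ ℤ/125ℤ has no preimage. Hence σ is not surjective.
Since σ is not surjective, we find the least positive k with σ(k) = σ(0): this means 105k ≡ 0 (mod 125), i.e. 125 ∣ 105k. Since gcd(105, 125) = 5, dividing through by 5 this holds exactly when 25 ∣ 21k, and as gcd(21, 25) = 1, exactly when 25 ∣ k.
The smallest positive such k is 25.

25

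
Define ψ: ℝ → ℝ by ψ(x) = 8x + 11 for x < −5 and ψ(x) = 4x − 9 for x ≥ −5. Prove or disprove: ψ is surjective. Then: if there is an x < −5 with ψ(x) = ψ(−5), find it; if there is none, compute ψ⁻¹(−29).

-5

Both pieces are strictly increasing (slopes 8 and 4), so each is injective on its own interval.
The left piece maps (−∞, −5) onto (−∞, −29); the right piece maps [−5, ∞) onto [−29, ∞).
These images together cover ℝ, so ψ is surjective.
Because the two images are disjoint, no x < −5 has ψ(x) = ψ(−5), so we compute ψ⁻¹(−29): −29 lies in [−29, ∞), so solve 4x − 9 = −29: x = (−29 + 9)/4 = −5.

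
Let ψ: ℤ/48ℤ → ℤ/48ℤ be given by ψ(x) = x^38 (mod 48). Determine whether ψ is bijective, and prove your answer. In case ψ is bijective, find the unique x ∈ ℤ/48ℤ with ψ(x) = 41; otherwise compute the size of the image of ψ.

ψ(2): Repeated squaring mod 48: 2^1 ≡ 2, 2^2 ≡ 2² = 4, 2^4 ≡ 4² = 16, 2^8 ≡ 16² = 256 ≡ 16, 2^16 ≡ 16² = 256 ≡ 16, 2^32 ≡ 16² = 256 ≡ 16. Since 38 = 32 + 4 + 2, 2^38 ≡ 16·16·4: 16·16 = 256 ≡ 16, then 16·4 = 64 ≡ 16. So 2^38 ≡ 16 (mod 48).
ψ(4): Repeated squaring mod 48: 4^1 ≡ 4, 4^2 ≡ 4² = 16, 4^4 ≡ 16² = 256 ≡ 16, 4^8 ≡ 16² = 256 ≡ 16, 4^16 ≡ 16² = 256 ≡ 16, 4^32 ≡ 16² = 256 ≡ 16. Since 38 = 32 + 4 + 2, 4^38 ≡ 16·16·16: 16·16 = 256 ≡ 16, then 16·16 = 256 ≡ 16. So 4^38 ≡ 16 (mod 48).
So ψ(2) = ψ(4) = 16 while 2 ≠ 4, hence ψ is not injective, hence not bijective.
Since ψ is not bijective, we determine |image(ψ)|. Computing x^38 mod 48 for each x (by repeated squaring, reducing mod 48 at every step), the values ψ(0), ψ(1), …, ψ(47) are: 0, 1, 16, 9, 16, 25, 0, 1, 16, 33, 16, 25, 0, 25, 16, 33, 16, 1, 0, 25, 16, 9, 16, 1, 0, 1, 16, 9, 16, 25, 0, 1, 16, 33, 16, 25, 0, 25, 16, 33, 16, 1, 0, 25, 16, 9, 16, 1.
The distinct values are {0, 1, 9, 16, 25, 33}; there are 6 of them.

6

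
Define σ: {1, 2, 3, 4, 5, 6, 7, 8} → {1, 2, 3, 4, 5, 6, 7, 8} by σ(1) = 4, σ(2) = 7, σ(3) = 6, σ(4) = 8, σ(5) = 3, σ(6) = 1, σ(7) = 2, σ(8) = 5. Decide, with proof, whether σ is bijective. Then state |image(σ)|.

8

The values 4, 7, 6, 8, 3, 1, 2, 5 are a permutation of {1, 2, 3, 4, 5, 6, 7, 8}: each element appears exactly once.
So σ is injective and surjective, hence bijective.
The image of σ is {1, 2, 3, 4, 5, 6, 7, 8}, which has 8 elements.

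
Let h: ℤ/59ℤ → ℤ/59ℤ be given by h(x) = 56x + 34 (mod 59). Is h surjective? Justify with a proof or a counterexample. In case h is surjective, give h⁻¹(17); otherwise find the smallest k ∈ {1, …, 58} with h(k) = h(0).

45

Since gcd(56, 59) = 1, 56 is invertible modulo 59. Euclid's algorithm: 59 = 1·56 + 3, 56 = 18·3 + 2, 3 = 1·2 + 1; back-substituting gives 1 = 39·56 − 37·59, so 56⁻¹ ≡ 39 (mod 59).
Then y ↦ 39(y − 34) is a two-sided inverse to h, so every y ∈ ℤ/59ℤ has a preimage.
Thus h is surjective.
Since h is surjective, we find h⁻¹(17): we need 56x ≡ 17 − 34 ≡ 42 (mod 59). Using 56⁻¹ = 39: x ≡ 39·42 = 1638 = 27·59 + 45, so x = 45.
Check: h(45) = 56·45 + 34 = 2554 = 43·59 + 17 ≡ 17 (mod 59).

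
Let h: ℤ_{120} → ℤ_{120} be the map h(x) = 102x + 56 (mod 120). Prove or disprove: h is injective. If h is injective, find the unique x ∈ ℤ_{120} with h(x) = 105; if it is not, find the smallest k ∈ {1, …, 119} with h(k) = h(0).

We have gcd(102, 120) = 6 > 1. Taking a = 0 and b = 20: h(0) = 56 and h(20) = 102·20 + 56 = 2096 ≡ 56 (mod 120).
So h(0) = h(20) while 0 ≠ 20, hence h is not injective.
Since h is not injective, we find the least positive k with h(k) = h(0): this means 102k ≡ 0 (mod 120), i.e. 120 ∣ 102k. Since gcd(102, 120) = 6, dividing through by 6 this holds exactly when 20 ∣ 17k, and as gcd(17, 20) = 1, exactly when 20 ∣ k.
The smallest positive such k is 20.

20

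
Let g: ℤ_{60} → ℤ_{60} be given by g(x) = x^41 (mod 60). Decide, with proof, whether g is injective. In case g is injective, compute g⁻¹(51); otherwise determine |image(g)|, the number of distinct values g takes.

45

g(0) = 0^41 = 0.
g(30): Repeated squaring mod 60: 30^1 ≡ 30, 30^2 ≡ 30² = 900 ≡ 0, 30^4 ≡ 0² = 0, 30^8 ≡ 0² = 0, 30^16 ≡ 0² = 0, 30^32 ≡ 0² = 0. Since 41 = 32 + 8 + 1, 30^41 ≡ 0·0·30: 0·0 = 0, then 0·30 = 0. So 30^41 ≡ 0 (mod 60).
So g(0) = g(30) = 0 while 0 ≠ 30, hence g is not injective.
Since g is not injective, we determine |image(g)|. Computing x^41 mod 60 for each x (by repeated squaring, reducing mod 60 at every step), the values g(0), g(1), …, g(59) are: 0, 1, 32, 3, 4, 5, 36, 7, 8, 9, 40, 11, 12, 13, 44, 15, 16, 17, 48, 19, 20, 21, 52, 23, 24, 25, 56, 27, 28, 29, 0, 31, 32, 33, 4, 35, 36, 37, 8, 39, 40, 41, 12, 43, 44, 45, 16, 47, 48, 49, 20, 51, 52, 53, 24, 55, 56, 57, 28, 59.
The distinct values are {0, 1, 3, 4, 5, 7, 8, 9, 11, 12, 13, 15, 16, 17, 19, 20, 21, 23, 24, 25, 27, 28, 29, 31, 32, 33, 35, 36, 37, 39, 40, 41, 43, 44, 45, 47, 48, 49, 51, 52, 53, 55, 56, 57, 59}; there are 45 of them.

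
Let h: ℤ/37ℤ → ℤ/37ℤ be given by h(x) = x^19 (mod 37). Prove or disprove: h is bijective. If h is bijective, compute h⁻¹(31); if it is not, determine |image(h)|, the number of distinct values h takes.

6

Since 37 is prime, the nonzero elements of ℤ/37ℤ form a cyclic group of order 36.
As gcd(19, 36) = 1, raising to the 19th power is a bijection on this group: if x_1^19 ≡ x_2^19 then (x_1x_2^{−1})^19 = 1, and the only element of order dividing gcd(19, 36) = 1 is 1, so x_1 = x_2.
With h(0) = 0 this makes h injective on all of ℤ/37ℤ, hence bijective (finite equal-size domain and codomain). In particular h is bijective.
Since h is bijective, we find the preimage of 31. The inverse of x ↦ x^19 on (ℤ/37ℤ)^× is x ↦ x^19, because 19·19 = 361 = 10·36 + 1 ≡ 1 (mod 36) and x^{36} = 1 for x ≠ 0 (Fermat). So h⁻¹(31) = 31^19 mod 37.
Repeated squaring mod 37: 31^1 ≡ 31, 31^2 ≡ 31² = 961 ≡ 36, 31^4 ≡ 36² = 1296 ≡ 1, 31^8 ≡ 1² = 1, 31^16 ≡ 1² = 1. Since 19 = 16 + 2 + 1, 31^19 ≡ 1·36·31: 1·36 = 36, then 36·31 = 1116 ≡ 6. So 31^19 ≡ 6 (mod 37).
Hence h⁻¹(31) = 6.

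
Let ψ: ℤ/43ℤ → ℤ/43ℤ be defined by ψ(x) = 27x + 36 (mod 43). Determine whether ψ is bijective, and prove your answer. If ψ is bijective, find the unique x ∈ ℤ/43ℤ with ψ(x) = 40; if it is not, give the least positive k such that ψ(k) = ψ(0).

32

By definition, injectivity means: for all x_1, x_2 in the domain, ψ(x_1) = ψ(x_2) implies x_1 = x_2.
If ψ(x_1) = ψ(x_2), then 27x_1 ≡ 27x_2 (mod 43). Because gcd(27, 43) = 1, we may cancel 27 to get x_1 ≡ x_2 (mod 43).
We now compute 27⁻¹ mod 43 explicitly. Euclid's algorithm: 43 = 1·27 + 16, 27 = 1·16 + 11, 16 = 1·11 + 5, 11 = 2·5 + 1; back-substituting gives 1 = 8·27 − 5·43, so 27⁻¹ ≡ 8 (mod 43).
For any y ∈ ℤ/43ℤ, x = 8(y − 36) mod 43 satisfies ψ(x) = 27·8(y − 36) + 36 ≡ y (since 27·8 ≡ 1 mod 43). So every y has a preimage.
So ψ is bijective.
Since ψ is bijective, we compute ψ⁻¹(40): solve 27x + 36 ≡ 40 (mod 43), i.e. 27x ≡ 4 (mod 43).
Multiplying by 27⁻¹ = 8 gives x ≡ 8·4 = 32 ≡ 32 (mod 43).
Check: ψ(32) = 27·32 + 36 = 900 = 20·43 + 40 ≡ 40 (mod 43).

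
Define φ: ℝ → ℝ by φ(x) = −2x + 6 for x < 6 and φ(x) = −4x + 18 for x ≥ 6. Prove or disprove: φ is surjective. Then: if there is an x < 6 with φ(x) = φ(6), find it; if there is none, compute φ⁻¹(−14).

Both pieces are strictly decreasing (slopes −2 and −4), so each is injective on its own interval.
The left piece maps (−∞, 6) onto (−6, ∞); the right piece maps [6, ∞) onto (−∞, −6].
These images together cover ℝ, so φ is surjective.
Because the two images are disjoint, no x < 6 has φ(x) = φ(6), so we compute φ⁻¹(−14): −14 lies in (−∞, −6], so solve −4x + 18 = −14: x = (−14 − 18)/(−4) = 8.

8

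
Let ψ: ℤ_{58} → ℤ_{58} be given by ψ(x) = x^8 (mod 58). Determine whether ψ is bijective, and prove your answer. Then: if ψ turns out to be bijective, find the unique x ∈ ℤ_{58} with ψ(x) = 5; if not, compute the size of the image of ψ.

ψ(3): Repeated squaring mod 58: 3^1 ≡ 3, 3^2 ≡ 3² = 9, 3^4 ≡ 9² = 81 ≡ 23, 3^8 ≡ 23² = 529 ≡ 7. So 3^8 ≡ 7 (mod 58).
ψ(7): Repeated squaring mod 58: 7^1 ≡ 7, 7^2 ≡ 7² = 49, 7^4 ≡ 49² = 2401 ≡ 23, 7^8 ≡ 23² = 529 ≡ 7. So 7^8 ≡ 7 (mod 58).
So ψ(3) = ψ(7) = 7 while 3 ≠ 7, thus ψ is not injective, hence not bijective.
Since ψ is not bijective, we determine |image(ψ)|. Computing x^8 mod 58 for each x (by repeated squaring, reducing mod 58 at every step), the values ψ(0), ψ(1), …, ψ(57) are: 0, 1, 24, 7, 54, 53, 52, 7, 20, 49, 54, 45, 30, 45, 52, 23, 16, 1, 16, 25, 20, 49, 36, 23, 24, 25, 36, 53, 30, 29, 30, 53, 36, 25, 24, 23, 36, 49, 20, 25, 16, 1, 16, 23, 52, 45, 30, 45, 54, 49, 20, 7, 52, 53, 54, 7, 24, 1.
The distinct values are {0, 1, 7, 16, 20, 23, 24, 25, 29, 30, 36, 45, 49, 52, 53, 54}; there are 16 of them.

16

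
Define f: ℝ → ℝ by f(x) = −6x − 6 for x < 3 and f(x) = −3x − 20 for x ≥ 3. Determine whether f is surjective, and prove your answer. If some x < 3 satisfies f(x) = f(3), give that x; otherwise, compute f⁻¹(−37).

17/3

Both pieces are strictly decreasing (slopes −6 and −3), so each is injective on its own interval.
The left piece maps (−∞, 3) onto (−24, ∞); the right piece maps [3, ∞) onto (−∞, −29].
The union (−24, ∞) ∪ (−∞, −29] omits the interval between −24 and −29; in particular −24 has no preimage. So f is not surjective.
Because the two images are disjoint, no x < 3 has f(x) = f(3), so we compute f⁻¹(−37): −37 lies in (−∞, −29], so solve −3x − 20 = −37: x = (−37 + 20)/(−3) = 17/3.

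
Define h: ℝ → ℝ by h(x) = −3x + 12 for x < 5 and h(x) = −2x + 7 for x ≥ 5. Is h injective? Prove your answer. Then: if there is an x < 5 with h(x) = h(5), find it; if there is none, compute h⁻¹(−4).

Both pieces are strictly decreasing (slopes −3 and −2), so each is injective on its own interval.
The left piece maps (−∞, 5) onto (−3, ∞); the right piece maps [5, ∞) onto (−∞, −3].
These images are disjoint, so no value is attained by both pieces. So h is injective.
Because the two images are disjoint, no x < 5 has h(x) = h(5), so we compute h⁻¹(−4): −4 lies in (−∞, −3], so solve −2x + 7 = −4: x = (−4 − 7)/(−2) = 11/2.

11/2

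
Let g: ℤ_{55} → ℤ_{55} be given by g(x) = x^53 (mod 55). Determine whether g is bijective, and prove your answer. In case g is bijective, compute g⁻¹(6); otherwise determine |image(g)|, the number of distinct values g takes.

Computing x^53 mod 55 for each x (by repeated squaring, reducing mod 55 at every step), the values g(0), g(1), …, g(54) are: 0, 1, 52, 38, 9, 15, 51, 2, 28, 14, 10, 11, 12, 8, 49, 20, 26, 7, 13, 39, 25, 21, 22, 23, 19, 5, 31, 37, 18, 24, 50, 36, 32, 33, 34, 30, 16, 42, 48, 29, 35, 6, 47, 43, 44, 45, 41, 27, 53, 4, 40, 46, 17, 3, 54.
Every element of ℤ_{55} appears exactly once in this list, so g is a bijection, and in particular bijective.
Since g is bijective, we read off the preimage of 6 from the same table: g(41) = 6, so g⁻¹(6) = 41.

41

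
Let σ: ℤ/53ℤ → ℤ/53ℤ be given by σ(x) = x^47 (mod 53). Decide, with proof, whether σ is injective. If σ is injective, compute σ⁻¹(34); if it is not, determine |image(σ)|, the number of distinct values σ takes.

45

Since 53 is prime, the nonzero elements of ℤ/53ℤ form a cyclic group of order 52.
As gcd(47, 52) = 1, raising to the 47th power is a bijection on this group: if a^47 ≡ b^47 then (ab^{−1})^47 = 1, and the only element of order dividing gcd(47, 52) = 1 is 1, so a = b.
With σ(0) = 0 this makes σ injective on all of ℤ/53ℤ, hence bijective (finite equal-size domain and codomain). In particular σ is injective.
Since σ is injective, we find the preimage of 34. The inverse of x ↦ x^47 on (ℤ/53ℤ)^× is x ↦ x^31, because 47·31 = 1457 = 28·52 + 1 ≡ 1 (mod 52) and x^{52} = 1 for x ≠ 0 (Fermat). So σ⁻¹(34) = 34^31 mod 53.
Repeated squaring mod 53: 34^1 ≡ 34, 34^2 ≡ 34² = 1156 ≡ 43, 34^4 ≡ 43² = 1849 ≡ 47, 34^8 ≡ 47² = 2209 ≡ 36, 34^16 ≡ 36² = 1296 ≡ 24. Since 31 = 16 + 8 + 4 + 2 + 1, 34^31 ≡ 24·36·47·43·34: 24·36 = 864 ≡ 16, then 16·47 = 752 ≡ 10, then 10·43 = 430 ≡ 6, then 6·34 = 204 ≡ 45. So 34^31 ≡ 45 (mod 53).
Hence σ⁻¹(34) = 45.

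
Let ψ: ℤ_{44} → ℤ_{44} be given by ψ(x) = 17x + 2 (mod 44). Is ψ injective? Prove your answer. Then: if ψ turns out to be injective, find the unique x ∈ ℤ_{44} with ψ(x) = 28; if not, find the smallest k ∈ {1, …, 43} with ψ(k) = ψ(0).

Suppose ψ(a) = ψ(b) in ℤ_{44}. Then 17a + 2 ≡ 17b + 2 (mod 44), therefore 17(a − b) ≡ 0 (mod 44).
Since gcd(17, 44) = 1, 17 is invertible modulo 44, so a − b ≡ 0 (mod 44), i.e. a = b.
Therefore ψ is injective.
We now compute 17⁻¹ mod 44 explicitly. Euclid's algorithm: 44 = 2·17 + 10, 17 = 1·10 + 7, 10 = 1·7 + 3, 7 = 2·3 + 1; back-substituting gives 1 = 13·17 − 5·44, so 17⁻¹ ≡ 13 (mod 44).
Since ψ is injective, we compute ψ⁻¹(28): solve 17x + 2 ≡ 28 (mod 44), i.e. 17x ≡ 26 (mod 44).
Multiplying by 17⁻¹ = 13 gives x ≡ 13·26 = 338 = 7·44 + 30 ≡ 30 (mod 44).
Check: ψ(30) = 17·30 + 2 = 512 = 11·44 + 28 ≡ 28 (mod 44).

30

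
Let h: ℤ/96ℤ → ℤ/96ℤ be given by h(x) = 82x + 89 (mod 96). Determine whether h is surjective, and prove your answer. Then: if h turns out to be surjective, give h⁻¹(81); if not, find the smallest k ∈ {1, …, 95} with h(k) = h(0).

By definition, surjectivity means every element of the codomain has a preimage under h.
Since gcd(82, 96) = 2, we have 82x ≡ 0 (mod 2) for all x, so h(x) ≡ 1 (mod 2).
But 0 ≢ 1 (mod 2), so 0 ∈ ℤ/96ℤ has no preimage. Therefore h is not surjective.
Since h is not surjective, we find the least positive k with h(k) = h(0): this means 82k ≡ 0 (mod 96), i.e. 96 ∣ 82k. Since gcd(82, 96) = 2, dividing through by 2 this holds exactly when 48 ∣ 41k, and as gcd(41, 48) = 1, exactly when 48 ∣ k.
The smallest positive such k is 48.

48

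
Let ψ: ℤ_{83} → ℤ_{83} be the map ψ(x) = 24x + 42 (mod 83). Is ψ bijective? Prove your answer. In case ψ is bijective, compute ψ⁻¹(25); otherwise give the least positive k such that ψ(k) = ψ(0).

Recall that ψ is injective if ψ(a) = ψ(b) implies a = b.
If ψ(a) = ψ(b), then 24a ≡ 24b (mod 83). Because gcd(24, 83) = 1, we may cancel 24 to get a ≡ b (mod 83).
We now compute 24⁻¹ mod 83 explicitly. Euclid's algorithm: 83 = 3·24 + 11, 24 = 2·11 + 2, 11 = 5·2 + 1; back-substituting gives 1 = 45·24 − 13·83, so 24⁻¹ ≡ 45 (mod 83).
Then y ↦ 45(y − 42) is a two-sided inverse to ψ, so every y ∈ ℤ_{83} has a preimage.
Hence ψ is bijective.
Since ψ is bijective, we compute ψ⁻¹(25): solve 24x + 42 ≡ 25 (mod 83), i.e. 24x ≡ 66 (mod 83).
Multiplying by 24⁻¹ = 45 gives x ≡ 45·66 = 2970 = 35·83 + 65 ≡ 65 (mod 83).
Check: ψ(65) = 24·65 + 42 = 1602 = 19·83 + 25 ≡ 25 (mod 83).

65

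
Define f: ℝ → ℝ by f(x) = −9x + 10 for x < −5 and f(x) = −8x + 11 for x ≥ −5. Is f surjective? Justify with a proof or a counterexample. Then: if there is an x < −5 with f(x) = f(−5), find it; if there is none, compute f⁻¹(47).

-9/2

Both pieces are strictly decreasing (slopes −9 and −8), so each is injective on its own interval.
The left piece maps (−∞, −5) onto (55, ∞); the right piece maps [−5, ∞) onto (−∞, 51].
The union (55, ∞) ∪ (−∞, 51] omits the interval between 55 and 51; in particular 55 has no preimage. So f is not surjective.
Because the two images are disjoint, no x < −5 has f(x) = f(−5), so we compute f⁻¹(47): 47 lies in (−∞, 51], so solve −8x + 11 = 47: x = (47 − 11)/(−8) = −9/2.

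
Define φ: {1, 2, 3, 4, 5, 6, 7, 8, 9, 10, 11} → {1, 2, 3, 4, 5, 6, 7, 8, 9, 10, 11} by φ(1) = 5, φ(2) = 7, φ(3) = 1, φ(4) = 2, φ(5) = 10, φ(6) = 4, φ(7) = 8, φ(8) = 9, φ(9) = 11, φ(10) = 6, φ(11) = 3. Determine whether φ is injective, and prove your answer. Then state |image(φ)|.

The values φ(1), …, φ(11) are 5, 7, 1, 2, 10, 4, 8, 9, 11, 6, 3 — all distinct.
So φ(u) = φ(v) only when u = v, and φ is injective.
The image of φ is {1, 2, 3, 4, 5, 6, 7, 8, 9, 10, 11}, which has 11 elements.

11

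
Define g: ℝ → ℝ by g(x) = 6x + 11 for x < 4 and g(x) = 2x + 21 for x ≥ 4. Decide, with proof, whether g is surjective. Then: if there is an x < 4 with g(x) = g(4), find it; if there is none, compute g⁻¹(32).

3

Both pieces are strictly increasing (slopes 6 and 2), so each is injective on its own interval.
The left piece maps (−∞, 4) onto (−∞, 35); the right piece maps [4, ∞) onto [29, ∞).
The union (−∞, 35) ∪ [29, ∞) covers ℝ, so g is surjective.
For the follow-up: the images overlap, so an x < 4 with g(x) = g(4) exists. g(4) = 29; solving 6x + 11 = 29 for x < 4 gives x = (29 − 11)/6 = 3.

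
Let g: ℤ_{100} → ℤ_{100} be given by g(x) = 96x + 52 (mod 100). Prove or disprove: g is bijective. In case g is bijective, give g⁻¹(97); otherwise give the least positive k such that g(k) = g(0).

We have gcd(96, 100) = 4 > 1. Taking a = 0 and b = 25: g(0) = 52 and g(25) = 96·25 + 52 = 2452 ≡ 52 (mod 100).
So g(0) = g(25) while 0 ≠ 25, thus g is not injective, hence not bijective.
Since g is not bijective, we find the least positive k with g(k) = g(0): this means 96k ≡ 0 (mod 100), i.e. 100 ∣ 96k. Since gcd(96, 100) = 4, dividing through by 4 this holds exactly when 25 ∣ 24k, and as gcd(24, 25) = 1, exactly when 25 ∣ k.
The smallest positive such k is 25.

25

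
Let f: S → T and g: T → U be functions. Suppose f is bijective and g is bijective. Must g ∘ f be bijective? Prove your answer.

bijective

Injectivity: if g(f(a)) = g(f(b)) then f(a) = f(b) (g injective) so a = b (f injective).
Surjectivity: for c ∈ U pick b with g(b) = c, then a with f(a) = b; then (g ∘ f)(a) = c.
Thus g ∘ f is bijective.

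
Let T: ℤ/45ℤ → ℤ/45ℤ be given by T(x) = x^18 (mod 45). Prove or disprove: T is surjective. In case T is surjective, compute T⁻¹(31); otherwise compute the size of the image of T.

T(1) = 1^18 = 1.
T(4): Repeated squaring mod 45: 4^1 ≡ 4, 4^2 ≡ 4² = 16, 4^4 ≡ 16² = 256 ≡ 31, 4^8 ≡ 31² = 961 ≡ 16, 4^16 ≡ 16² = 256 ≡ 31. Since 18 = 16 + 2, 4^18 ≡ 31·16: 31·16 = 496 ≡ 1. So 4^18 ≡ 1 (mod 45).
So T(1) = T(4) = 1 while 1 ≠ 4, so T is not injective.
A non-injective map from the 45-element set ℤ/45ℤ to itself takes at most 44 distinct values, so it cannot be surjective. Thus T is not surjective.
Since T is not surjective, we determine |image(T)|. Computing x^18 mod 45 for each x (by repeated squaring, reducing mod 45 at every step), the values T(0), T(1), …, T(44) are: 0, 1, 19, 9, 1, 10, 36, 19, 19, 36, 10, 1, 9, 19, 1, 0, 1, 19, 9, 1, 10, 36, 19, 19, 36, 10, 1, 9, 19, 1, 0, 1, 19, 9, 1, 10, 36, 19, 19, 36, 10, 1, 9, 19, 1.
The distinct values are {0, 1, 9, 10, 19, 36}; there are 6 of them.

6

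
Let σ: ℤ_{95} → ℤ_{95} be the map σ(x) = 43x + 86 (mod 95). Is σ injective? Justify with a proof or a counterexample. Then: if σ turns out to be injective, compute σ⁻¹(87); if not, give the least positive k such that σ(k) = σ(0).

42

Suppose σ(s) = σ(t) in ℤ_{95}. Then 43s + 86 ≡ 43t + 86 (mod 95), thus 43(s − t) ≡ 0 (mod 95).
Since gcd(43, 95) = 1, 43 is invertible modulo 95, hence s − t ≡ 0 (mod 95), i.e. s = t.
So σ is injective.
We now compute 43⁻¹ mod 95 explicitly. Euclid's algorithm: 95 = 2·43 + 9, 43 = 4·9 + 7, 9 = 1·7 + 2, 7 = 3·2 + 1; back-substituting gives 1 = 42·43 − 19·95, so 43⁻¹ ≡ 42 (mod 95).
Since σ is injective, we find σ⁻¹(87): we need 43x ≡ 87 − 86 ≡ 1 (mod 95). Using 43⁻¹ = 42: x ≡ 42·1 = 42, so x = 42.
Check: σ(42) = 43·42 + 86 = 1892 = 19·95 + 87 ≡ 87 (mod 95).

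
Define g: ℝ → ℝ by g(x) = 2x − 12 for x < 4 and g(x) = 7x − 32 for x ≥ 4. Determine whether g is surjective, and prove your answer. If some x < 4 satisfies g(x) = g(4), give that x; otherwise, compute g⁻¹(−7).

Both pieces are strictly increasing (slopes 2 and 7), so each is injective on its own interval.
The left piece maps (−∞, 4) onto (−∞, −4); the right piece maps [4, ∞) onto [−4, ∞).
These images together cover ℝ, so g is surjective.
Because the two images are disjoint, no x < 4 has g(x) = g(4), so we compute g⁻¹(−7): −7 lies in (−∞, −4), so solve 2x − 12 = −7: x = (−7 + 12)/2 = 5/2.

5/2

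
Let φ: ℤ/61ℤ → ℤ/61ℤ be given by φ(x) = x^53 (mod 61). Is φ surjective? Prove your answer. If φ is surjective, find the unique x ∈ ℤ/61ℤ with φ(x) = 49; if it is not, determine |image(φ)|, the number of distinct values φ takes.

Since 61 is prime, the nonzero elements of ℤ/61ℤ form a cyclic group of order 60.
As gcd(53, 60) = 1, raising to the 53rd power is a bijection on this group: if s^53 ≡ t^53 then (st^{−1})^53 = 1, and the only element of order dividing gcd(53, 60) = 1 is 1, so s = t.
With φ(0) = 0 this makes φ injective on all of ℤ/61ℤ, hence bijective (finite equal-size domain and codomain). In particular φ is surjective.
Since φ is surjective, we find the preimage of 49. The inverse of x ↦ x^53 on (ℤ/61ℤ)^× is x ↦ x^17, because 53·17 = 901 = 15·60 + 1 ≡ 1 (mod 60) and x^{60} = 1 for x ≠ 0 (Fermat). So φ⁻¹(49) = 49^17 mod 61.
Repeated squaring mod 61: 49^1 ≡ 49, 49^2 ≡ 49² = 2401 ≡ 22, 49^4 ≡ 22² = 484 ≡ 57, 49^8 ≡ 57² = 3249 ≡ 16, 49^16 ≡ 16² = 256 ≡ 12. Since 17 = 16 + 1, 49^17 ≡ 12·49: 12·49 = 588 ≡ 39. So 49^17 ≡ 39 (mod 61).
Hence φ⁻¹(49) = 39.

39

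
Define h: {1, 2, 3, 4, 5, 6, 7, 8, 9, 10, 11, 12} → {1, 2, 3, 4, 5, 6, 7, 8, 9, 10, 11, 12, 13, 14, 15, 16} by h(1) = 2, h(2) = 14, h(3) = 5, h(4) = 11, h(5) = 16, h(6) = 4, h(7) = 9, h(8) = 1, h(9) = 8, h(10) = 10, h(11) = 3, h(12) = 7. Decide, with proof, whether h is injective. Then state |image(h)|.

12

The values h(1), …, h(12) are 2, 14, 5, 11, 16, 4, 9, 1, 8, 10, 3, 7 — all distinct.
So h(s) = h(t) only when s = t, and h is injective.
The image of h is {1, 2, 3, 4, 5, 7, 8, 9, 10, 11, 14, 16}, which has 12 elements.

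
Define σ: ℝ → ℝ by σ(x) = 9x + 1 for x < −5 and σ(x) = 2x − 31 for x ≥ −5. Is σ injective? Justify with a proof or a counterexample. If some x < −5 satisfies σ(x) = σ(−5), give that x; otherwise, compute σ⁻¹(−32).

-1/2

Both pieces are strictly increasing (slopes 9 and 2), so each is injective on its own interval.
The left piece maps (−∞, −5) onto (−∞, −44); the right piece maps [−5, ∞) onto [−41, ∞).
These images are disjoint, so no value is attained by both pieces. Hence σ is injective.
Because the two images are disjoint, no x < −5 has σ(x) = σ(−5), so we compute σ⁻¹(−32): −32 lies in [−41, ∞), so solve 2x − 31 = −32: x = (−32 + 31)/2 = −1/2.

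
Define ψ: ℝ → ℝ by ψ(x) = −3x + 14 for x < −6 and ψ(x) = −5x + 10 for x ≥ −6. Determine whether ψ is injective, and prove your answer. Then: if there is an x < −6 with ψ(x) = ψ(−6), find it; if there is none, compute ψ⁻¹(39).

-26/3

Both pieces are strictly decreasing (slopes −3 and −5), so each is injective on its own interval.
The left piece maps (−∞, −6) onto (32, ∞); the right piece maps [−6, ∞) onto (−∞, 40].
These images overlap. In particular ψ(−6) = 40 (right piece), and solving −3x + 14 = 40 on the left piece gives x = −26/3 < −6.
So ψ(−26/3) = ψ(−6) with −26/3 ≠ −6, and ψ is not injective. This x = −26/3 is the requested value below −6.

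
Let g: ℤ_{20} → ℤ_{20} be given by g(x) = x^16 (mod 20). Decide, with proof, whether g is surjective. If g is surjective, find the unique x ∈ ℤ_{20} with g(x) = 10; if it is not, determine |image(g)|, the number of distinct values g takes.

g(1) = 1^16 = 1.
g(3): Repeated squaring mod 20: 3^1 ≡ 3, 3^2 ≡ 3² = 9, 3^4 ≡ 9² = 81 ≡ 1, 3^8 ≡ 1² = 1, 3^16 ≡ 1² = 1. So 3^16 ≡ 1 (mod 20).
So g(1) = g(3) = 1 while 1 ≠ 3, hence g is not injective.
A non-injective map from the 20-element set ℤ_{20} to itself takes at most 19 distinct values, so it cannot be surjective. Therefore g is not surjective.
Since g is not surjective, we determine |image(g)|. Computing x^16 mod 20 for each x (by repeated squaring, reducing mod 20 at every step), the values g(0), g(1), …, g(19) are: 0, 1, 16, 1, 16, 5, 16, 1, 16, 1, 0, 1, 16, 1, 16, 5, 16, 1, 16, 1.
The distinct values are {0, 1, 5, 16}; there are 4 of them.

4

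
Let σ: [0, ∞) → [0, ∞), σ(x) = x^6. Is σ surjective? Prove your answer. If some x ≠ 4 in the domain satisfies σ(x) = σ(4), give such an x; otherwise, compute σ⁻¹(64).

For any y ∈ [0, ∞), x = y^{1/6} ∈ [0, ∞) gives σ(x) = y, so σ is surjective.
Since x ↦ x^6 is strictly increasing on [0, ∞), it is injective there, so no x ≠ 4 in the domain has σ(x) = σ(4). We therefore compute σ⁻¹(64) = 64^{1/6} = 2 (indeed 2^6 = 64).

2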